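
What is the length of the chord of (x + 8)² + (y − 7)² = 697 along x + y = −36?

From the line, y = −x − 36. Substituting:
2x² + 102x + 1216 = 0  ⟹  x² + 51x + 608 = 0
x = −19 or x = −32, giving (−19, −17) and (−32, −4).
Chord length = distance between (−19, −17) and (−32, −4) = √338 = 13√2.

13√2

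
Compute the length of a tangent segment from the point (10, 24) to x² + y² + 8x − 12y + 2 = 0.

The centre is (−4, 6) and r = 5√2. The square of the distance from P to the centre is 196 + 324 = 520.
Power of the point: PT² = |PO|² − r² = 470, so PT = √470.

√470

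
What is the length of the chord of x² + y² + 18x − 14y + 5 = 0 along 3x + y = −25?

Express y = −3x − 25 and substitute into the circle:
10x² + 210x + 980 = 0  ⟹  x² + 21x + 98 = 0
x = −7 or x = −14, giving (−7, −4) and (−14, 17).
Chord length = distance between (−7, −4) and (−14, 17) = √490 = 7√10.

7√10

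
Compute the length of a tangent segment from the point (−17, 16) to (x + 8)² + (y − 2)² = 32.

7√5

The centre is (−8, 2) and r = 4√2. The square of the distance from P to the centre is 81 + 196 = 277.
Power of the point: PT² = |PO|² − r² = 245, so PT = 7√5.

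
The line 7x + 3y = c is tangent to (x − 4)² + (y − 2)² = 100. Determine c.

Tangency holds when the distance from the centre (4, 2) to the line equals the radius 10:
|7·4 + 3·2 − c| / √58 = 10
|c − (34)| = 10√58.

c = 34 ± 10√58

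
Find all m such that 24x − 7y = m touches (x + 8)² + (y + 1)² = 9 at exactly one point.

m = −260 or m = −110

The line touches the circle iff its distance from (−8, −1) is 3:
|24·(−8) − 7·(−1) − m| / √625 = 3
|m − (−185)| = 3·25, so m = −110 or m = −260.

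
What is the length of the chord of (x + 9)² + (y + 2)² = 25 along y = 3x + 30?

3√10

Centre (−9, −2), r² = 25. Perpendicular distance d from centre to line = |5| / √10 = 5/√10.
Half the chord is √(r² − d²) = √(45/2), so the full chord is 3√10.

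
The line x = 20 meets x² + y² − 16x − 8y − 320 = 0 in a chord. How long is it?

Centre (8, 4), r² = 400. Perpendicular distance d from centre to line = |−12| / √1 = 12.
Chord = 2√(r² − d²) = 2·√(256) = 32.

32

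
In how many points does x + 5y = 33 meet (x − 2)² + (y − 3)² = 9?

d² = (1·2 + 5·3 − (33))²/26 = 128/13; r² = 9.
Since d² > r², the line lies outside the circle.

0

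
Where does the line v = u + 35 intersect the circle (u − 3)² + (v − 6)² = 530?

(−16, 19) and (−10, 25)

Substitute v = u + 35:
2u² + 52u + 320 = 0  ⟹  u² + 26u + 160 = 0
u = −10 or u = −16, giving (−10, 25) and (−16, 19).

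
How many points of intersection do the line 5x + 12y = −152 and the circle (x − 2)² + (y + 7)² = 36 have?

1

Centre (2, −7), r² = 36. Distance² from centre to line = (78)²/169 = 36.
Since d² = r², the line is tangent.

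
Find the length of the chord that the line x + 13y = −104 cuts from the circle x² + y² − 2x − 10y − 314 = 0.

2√170

Centre (1, 5), r² = 340. Perpendicular distance d from centre to line = |170| / √170 = 170/√170.
Chord = 2√(r² − d²) = 2·√(170) = 2√170.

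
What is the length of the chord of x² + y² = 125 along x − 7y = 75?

Centre (0, 0), r² = 125. Perpendicular distance d from centre to line = |−75| / √50 = 75/√50.
Half the chord is √(r² − d²) = √(25/2), so the full chord is 5√2.

5√2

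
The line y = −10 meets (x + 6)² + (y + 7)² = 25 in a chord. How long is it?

8

From the line, y = −10. Substituting:
x² + 12x + 20 = 0
x = −2 or x = −10, giving (−2, −10) and (−10, −10).
|(−2, −10) − (−10, −10)| = √((8)² + (0)²) = 8.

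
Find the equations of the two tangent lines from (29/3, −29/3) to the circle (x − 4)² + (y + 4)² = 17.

4x + y = 29 and x + 4y = −29

A line y − (−29/3) = m(x − (29/3)) is tangent when its distance from (4, −4) is √17:
[m·(−17/3) − (17/3)]² = 17(m² + 1)
4m² + 17m + 4 = 0, so m = −4 or m = −1/4.
Through (29/3, −29/3) these give 4x + y = 29 and x + 4y = −29.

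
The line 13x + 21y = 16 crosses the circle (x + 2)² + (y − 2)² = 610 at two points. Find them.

(−23, 15) and (19, −11)

From the line, y = (16 − 13x)/21. Substituting:
610x² + 2440x − 266570 = 0  ⟹  x² + 4x − 437 = 0
x = 19 or x = −23, giving (19, −11) and (−23, 15).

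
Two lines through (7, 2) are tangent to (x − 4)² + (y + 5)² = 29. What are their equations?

2x − 5y = 4 and 5x + 2y = 39

Write the tangent as mx − y + (2 − m·(7)) = 0 and set its distance from the centre to √29:
(−3m − (−7))² = 29(m² + 1)
10m² + 21m − 10 = 0, so m = 2/5 or m = −5/2.
With m = 2/5: 2x − 5y = 4. With m = −5/2: 5x + 2y = 39.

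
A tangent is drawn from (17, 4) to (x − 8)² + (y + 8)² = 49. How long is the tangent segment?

4√11

The centre is (8, −8) and r = 7. The square of the distance from P to the centre is 81 + 144 = 225.
By the tangent–radius right angle, tangent length = √(|PO|² − r²) = √176 = 4√11.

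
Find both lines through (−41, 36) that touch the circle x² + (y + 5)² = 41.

A line y − (36) = m(x − (−41)) is tangent when its distance from (0, −5) is √41:
[m·(41) − (−41)]² = 41(m² + 1)
20m² + 41m + 20 = 0, so m = −4/5 or m = −5/4.
Through (−41, 36) these give 4x + 5y = 16 and 5x + 4y = −61.

4x + 5y = 16 and 5x + 4y = −61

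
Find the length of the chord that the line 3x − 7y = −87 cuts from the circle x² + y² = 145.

Centre (0, 0), r² = 145. Perpendicular distance d from centre to line = |87| / √58 = 87/√58.
Chord = 2√(r² − d²) = 2·√(29/2) = √58.

√58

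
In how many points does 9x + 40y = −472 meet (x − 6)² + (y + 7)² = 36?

Substituting the line into the circle gives 1681x² − 15744x + 36864 = 0.
Δ = 247873536 − 247873536 = 0.
A repeated root: the line is tangent.

1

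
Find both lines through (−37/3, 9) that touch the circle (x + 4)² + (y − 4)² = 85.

A line y − (9) = m(x − (−37/3)) is tangent when its distance from (−4, 4) is √85:
(25/3m − (−5))² = 85(m² + 1)
14m² − 75m + 54 = 0, so m = 6/7 or m = 9/2.
Through (−37/3, 9) these give 6x − 7y = −137 and 9x − 2y = −129.

6x − 7y = −137 and 9x − 2y = −129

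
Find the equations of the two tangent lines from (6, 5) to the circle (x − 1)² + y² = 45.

A line y − (5) = m(x − (6)) is tangent when its distance from (1, 0) is 3√5:
[m·(−5) − (−5)]² = 45(m² + 1)
2m² + 5m + 2 = 0, so m = −1/2 or m = −2.
Through (6, 5) these give x + 2y = 16 and 2x + y = 17.

x + 2y = 16 and 2x + y = 17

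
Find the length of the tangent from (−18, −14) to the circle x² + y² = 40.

4√30

Centre (0, 0), r² = 40. |PO|² = (−18)² + (−14)² = 520.
Power of the point: PT² = |PO|² − r² = 480, so PT = 4√30.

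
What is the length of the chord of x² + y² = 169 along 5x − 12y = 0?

26

Substitute y = (5x)/12:
169x² − 24336 = 0  ⟹  x² − 144 = 0
x = 12 or x = −12, giving (12, 5) and (−12, −5).
|(12, 5) − (−12, −5)| = √((24)² + (10)²) = 26.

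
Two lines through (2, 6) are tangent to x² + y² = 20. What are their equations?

x − 2y = −10 and 2x + y = 10

Let a tangent through (2, 6) have slope m. Its distance from (0, 0) must equal 2√5:
(−2m − (−6))² = 20(m² + 1)
2m² + 3m − 2 = 0, so m = 1/2 or m = −2.
Through (2, 6) these give x − 2y = −10 and 2x + y = 10.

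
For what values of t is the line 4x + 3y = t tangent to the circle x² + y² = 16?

t = −20 or t = 20

Tangency holds when the distance from the centre (0, 0) to the line equals the radius 4:
|4·0 + 3·0 − t| / √25 = 4
|t| = 4·5, so t = 20 or t = −20.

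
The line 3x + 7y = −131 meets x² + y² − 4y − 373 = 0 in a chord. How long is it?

Express y = (−131 − 3x)/7 and substitute into the circle:
58x² + 870x + 2552 = 0  ⟹  x² + 15x + 44 = 0
x = −4 or x = −11, giving (−4, −17) and (−11, −14).
Chord length = distance between (−4, −17) and (−11, −14) = √58 = √58.

√58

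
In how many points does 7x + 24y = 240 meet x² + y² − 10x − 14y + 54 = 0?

Substituting the line into the circle gives 625x² − 6768x + 8064 = 0.
Δ = 45805824 − 20160000 = 25645824.
Two real roots: the line is a secant.

2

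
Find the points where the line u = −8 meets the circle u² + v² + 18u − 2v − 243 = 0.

The line gives u = −8. Substituting into the circle:
v² − 2v − 323 = 0
v = 19 or v = −17, giving (−8, 19) and (−8, −17).

(−8, −17) and (−8, 19)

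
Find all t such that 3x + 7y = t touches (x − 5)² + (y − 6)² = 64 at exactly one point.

Tangency holds when the distance from the centre (5, 6) to the line equals the radius 8:
|3·5 + 7·6 − t| / √58 = 8
|t − (57)| = 8√58.

t = 57 ± 8√58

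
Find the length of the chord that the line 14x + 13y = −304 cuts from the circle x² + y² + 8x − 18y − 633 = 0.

Substitute y = (−304 − 14x)/13:
365x² + 13140x + 56575 = 0  ⟹  x² + 36x + 155 = 0
x = −5 or x = −31, giving (−5, −18) and (−31, 10).
Chord length = distance between (−5, −18) and (−31, 10) = √1460 = 2√365.

2√365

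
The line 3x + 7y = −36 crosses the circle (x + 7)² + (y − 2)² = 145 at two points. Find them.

(−19, 3) and (2, −6)

Express y = (−36 − 3x)/7 and substitute into the circle:
58x² + 986x − 2204 = 0  ⟹  x² + 17x − 38 = 0
x = 2 or x = −19, giving (2, −6) and (−19, 3).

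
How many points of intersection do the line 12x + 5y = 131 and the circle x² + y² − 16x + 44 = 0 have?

2

Substituting the line into the circle gives 169x² − 3544x + 18261 = 0.
Discriminant = (−3544)² − 4·169·(18261) = 215500 > 0.
Two real roots: the line is a secant.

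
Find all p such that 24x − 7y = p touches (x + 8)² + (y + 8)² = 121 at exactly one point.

p = −411 or p = 139

For a tangent, require d(centre, line) = r = 11.
|24·(−8) − 7·(−8) − p| / √625 = 11
|p − (−136)| = 11·25, so p = 139 or p = −411.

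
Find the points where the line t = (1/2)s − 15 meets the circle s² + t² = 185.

Express t = (−30 + s)/2 and substitute into the circle:
5s² − 60s + 160 = 0  ⟹  s² − 12s + 32 = 0
s = 8 or s = 4, giving (8, −11) and (4, −13).

(4, −13) and (8, −11)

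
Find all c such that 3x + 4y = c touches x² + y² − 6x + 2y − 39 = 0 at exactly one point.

The line touches the circle iff its distance from (3, −1) is 7:
|3·3 + 4·(−1) − c| / √25 = 7
|c − (5)| = 7·5, so c = 40 or c = −30.

c = −30 or c = 40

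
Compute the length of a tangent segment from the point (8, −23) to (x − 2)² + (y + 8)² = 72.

With centre O = (2, −8), |OP|² = 261 and r² = 72.
Power of the point: PT² = |PO|² − r² = 189, so PT = 3√21.

3√21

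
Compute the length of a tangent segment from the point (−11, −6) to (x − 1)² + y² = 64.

2√29

Centre (1, 0), r² = 64. |PO|² = (−12)² + (−6)² = 180.
By the tangent–radius right angle, tangent length = √(|PO|² − r²) = √116 = 2√29.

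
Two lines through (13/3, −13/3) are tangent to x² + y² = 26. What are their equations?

x − 5y = 26 and 5x − y = 26

A line y − (−13/3) = m(x − (13/3)) is tangent when its distance from (0, 0) is √26:
(−13/3m − (13/3))² = 26(m² + 1)
5m² − 26m + 5 = 0, so m = 1/5 or m = 5.
With m = 1/5: x − 5y = 26. With m = 5: 5x − y = 26.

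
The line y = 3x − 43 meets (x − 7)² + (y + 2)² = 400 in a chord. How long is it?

12√10

Substitute y = 3x − 43:
10x² − 260x + 1330 = 0  ⟹  x² − 26x + 133 = 0
x = 19 or x = 7, giving (19, 14) and (7, −22).
Chord length = distance between (19, 14) and (7, −22) = √1440 = 12√10.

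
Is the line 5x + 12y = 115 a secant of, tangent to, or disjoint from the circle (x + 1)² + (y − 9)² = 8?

secant

Substituting the line into the circle gives 169x² + 218x − 959 = 0.
Discriminant = (218)² − 4·169·(−959) = 695808 > 0.
Two real roots: the line is a secant.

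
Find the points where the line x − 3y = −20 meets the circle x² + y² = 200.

(−14, 2) and (10, 10)

From the line, y = (20 + x)/3. Substituting:
10x² + 40x − 1400 = 0  ⟹  x² + 4x − 140 = 0
x = 10 or x = −14, giving (10, 10) and (−14, 2).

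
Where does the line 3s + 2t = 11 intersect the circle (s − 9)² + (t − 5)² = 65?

(1, 4) and (5, −2)

Express t = (11 − 3s)/2 and substitute into the circle:
13s² − 78s + 65 = 0  ⟹  s² − 6s + 5 = 0
s = 5 or s = 1, giving (5, −2) and (1, 4).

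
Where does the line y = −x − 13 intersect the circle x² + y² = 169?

Substitute y = −x − 13:
2x² + 26x = 0  ⟹  x² + 13x = 0
x = 0 or x = −13, giving (0, −13) and (−13, 0).

(−13, 0) and (0, −13)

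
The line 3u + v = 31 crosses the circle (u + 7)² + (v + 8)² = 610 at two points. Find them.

From the line, v = −3u + 31. Substituting:
10u² − 220u + 960 = 0  ⟹  u² − 22u + 96 = 0
u = 16 or u = 6, giving (16, −17) and (6, 13).

(6, 13) and (16, −17)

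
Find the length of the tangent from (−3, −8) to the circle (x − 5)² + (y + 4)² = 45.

The centre is (5, −4) and r = 3√5. The square of the distance from P to the centre is 64 + 16 = 80.
The tangent meets the radius at right angles, so tangent² = |PO|² − r² = 80 − 45 = 35.

√35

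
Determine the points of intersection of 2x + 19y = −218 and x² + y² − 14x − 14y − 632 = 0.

Substitute y = (−218 − 2x)/19:
365x² − 3650x − 122640 = 0  ⟹  x² − 10x − 336 = 0
x = 24 or x = −14, giving (24, −14) and (−14, −10).

(−14, −10) and (24, −14)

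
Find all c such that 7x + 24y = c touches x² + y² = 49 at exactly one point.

c = −175 or c = 175

The line touches the circle iff its distance from (0, 0) is 7:
|7·0 + 24·0 − c| / √625 = 7
|c| = 7·25, so c = 175 or c = −175.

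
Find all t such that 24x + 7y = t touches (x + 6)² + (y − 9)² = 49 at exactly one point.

t = −256 or t = 94

For a tangent, require d(centre, line) = r = 7.
|24·(−6) + 7·9 − t| / √625 = 7
|t − (−81)| = 7·25, so t = 94 or t = −256.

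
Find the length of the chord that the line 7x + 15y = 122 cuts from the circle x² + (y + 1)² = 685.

3√274

Centre (0, −1), r² = 685. Perpendicular distance d from centre to line = |−137| / √274 = 137/√274.
Half the chord is √(r² − d²) = √(1233/2), so the full chord is 3√274.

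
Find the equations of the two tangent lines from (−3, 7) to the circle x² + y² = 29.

Let a tangent through (−3, 7) have slope m. Its distance from (0, 0) must equal √29:
[m·(3) − (−7)]² = 29(m² + 1)
10m² − 21m − 10 = 0, so m = −2/5 or m = 5/2.
Through (−3, 7) these give 2x + 5y = 29 and 5x − 2y = −29.

2x + 5y = 29 and 5x − 2y = −29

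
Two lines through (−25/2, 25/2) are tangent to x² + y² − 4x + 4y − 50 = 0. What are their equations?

Let a tangent through (−25/2, 25/2) have slope m. Its distance from (2, −2) must equal √58:
[m·(29/2) − (−29/2)]² = 58(m² + 1)
21m² + 58m + 21 = 0, so m = −3/7 or m = −7/3.
Through (−25/2, 25/2) these give 3x + 7y = 50 and 7x + 3y = −50.

3x + 7y = 50 and 7x + 3y = −50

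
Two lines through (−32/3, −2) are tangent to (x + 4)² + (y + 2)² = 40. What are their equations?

3x + y = −34 and 3x − y = −30

Write the tangent as mx − y + (−2 − m·(−32/3)) = 0 and set its distance from the centre to 2√10:
(20/3m − (0))² = 40(m² + 1)
m² − 9 = 0, so m = −3 or m = 3.
With m = −3: 3x + y = −34. With m = 3: 3x − y = −30.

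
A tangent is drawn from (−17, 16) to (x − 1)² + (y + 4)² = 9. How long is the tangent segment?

√715

The centre is (1, −4) and r = 3. The square of the distance from P to the centre is 324 + 400 = 724.
Power of the point: PT² = |PO|² − r² = 715, so PT = √715.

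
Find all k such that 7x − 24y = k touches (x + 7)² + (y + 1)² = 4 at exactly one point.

k = −75 or k = 25

Tangency holds when the distance from the centre (−7, −1) to the line equals the radius 2:
|7·(−7) − 24·(−1) − k| / √625 = 2
|k − (−25)| = 2·25, so k = 25 or k = −75.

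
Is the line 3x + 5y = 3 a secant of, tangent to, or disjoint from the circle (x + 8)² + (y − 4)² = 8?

secant

Substituting the line into the circle gives 34x² + 502x + 1689 = 0.
Discriminant = (502)² − 4·34·(1689) = 22300 > 0.
Two real roots: the line is a secant.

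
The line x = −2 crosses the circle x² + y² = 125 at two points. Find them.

(−2, −11) and (−2, 11)

The line gives x = −2. Substituting into the circle:
y² − 121 = 0
y = 11 or y = −11, giving (−2, 11) and (−2, −11).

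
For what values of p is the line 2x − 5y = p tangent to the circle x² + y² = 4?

p = ±2√29

The line touches the circle iff its distance from (0, 0) is 2:
|2·0 − 5·0 − p| / √29 = 2
|p| = 2√29.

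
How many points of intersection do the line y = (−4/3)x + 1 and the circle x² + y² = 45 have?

2

Substituting the line into the circle gives 25x² − 24x − 396 = 0.
Δ = 576 − (−39600) = 40176.
Two real roots: the line is a secant.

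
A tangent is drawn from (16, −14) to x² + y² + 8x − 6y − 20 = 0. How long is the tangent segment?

2√161

The centre is (−4, 3) and r = 3√5. The square of the distance from P to the centre is 400 + 289 = 689.
Power of the point: PT² = |PO|² − r² = 644, so PT = 2√161.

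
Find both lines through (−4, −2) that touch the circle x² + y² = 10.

3x − y = −10 and x + 3y = −10

Let a tangent through (−4, −2) have slope m. Its distance from (0, 0) must equal √10:
[m·(4) − (2)]² = 10(m² + 1)
3m² − 8m − 3 = 0, so m = 3 or m = −1/3.
With m = 3: 3x − y = −10. With m = −1/3: x + 3y = −10.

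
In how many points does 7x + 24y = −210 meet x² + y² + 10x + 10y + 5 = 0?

Substituting the line into the circle gives 625x² + 7020x − 3420 = 0.
Discriminant = (7020)² − 4·625·(−3420) = 57830400 > 0.
Two real roots: the line is a secant.

2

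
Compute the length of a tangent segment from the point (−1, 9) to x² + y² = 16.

√66

The centre is (0, 0) and r = 4. The square of the distance from P to the centre is 1 + 81 = 82.
By the tangent–radius right angle, tangent length = √(|PO|² − r²) = √66.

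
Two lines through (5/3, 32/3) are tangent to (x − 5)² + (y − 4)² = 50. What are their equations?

Let a tangent through (5/3, 32/3) have slope m. Its distance from (5, 4) must equal 5√2:
[m·(10/3) − (−20/3)]² = 50(m² + 1)
7m² − 8m + 1 = 0, so m = 1 or m = 1/7.
With m = 1: x − y = −9. With m = 1/7: x − 7y = −73.

x − y = −9 and x − 7y = −73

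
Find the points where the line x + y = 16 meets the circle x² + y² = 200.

Substitute y = −x + 16:
2x² − 32x + 56 = 0  ⟹  x² − 16x + 28 = 0
x = 14 or x = 2, giving (14, 2) and (2, 14).

(2, 14) and (14, 2)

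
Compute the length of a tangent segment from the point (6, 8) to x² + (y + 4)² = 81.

3√11

The centre is (0, −4) and r = 9. The square of the distance from P to the centre is 36 + 144 = 180.
By the tangent–radius right angle, tangent length = √(|PO|² − r²) = √99 = 3√11.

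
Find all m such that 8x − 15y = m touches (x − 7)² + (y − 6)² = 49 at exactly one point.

For a tangent, require d(centre, line) = r = 7.
|8·7 − 15·6 − m| / √289 = 7
|m − (−34)| = 7·17, so m = 85 or m = −153.

m = −153 or m = 85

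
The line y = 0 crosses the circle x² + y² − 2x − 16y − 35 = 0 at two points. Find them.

Express y = 0 and substitute into the circle:
x² − 2x − 35 = 0
x = 7 or x = −5, giving (7, 0) and (−5, 0).

(−5, 0) and (7, 0)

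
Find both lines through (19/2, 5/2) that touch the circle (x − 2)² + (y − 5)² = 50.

Let a tangent through (19/2, 5/2) have slope m. Its distance from (2, 5) must equal 5√2:
(−15/2m − (5/2))² = 50(m² + 1)
m² + 6m − 7 = 0, so m = 1 or m = −7.
With m = 1: x − y = 7. With m = −7: 7x + y = 69.

x − y = 7 and 7x + y = 69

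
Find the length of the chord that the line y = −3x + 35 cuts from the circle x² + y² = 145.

3√10

Substitute y = −3x + 35:
10x² − 210x + 1080 = 0  ⟹  x² − 21x + 108 = 0
x = 12 or x = 9, giving (12, −1) and (9, 8).
|(12, −1) − (9, 8)| = √((3)² + (−9)²) = 3√10.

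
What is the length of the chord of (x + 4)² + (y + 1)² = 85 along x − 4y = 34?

2√17

Centre (−4, −1), r² = 85. Perpendicular distance d from centre to line = |−34| / √17 = 34/√17.
Half the chord is √(r² − d²) = √(17), so the full chord is 2√17.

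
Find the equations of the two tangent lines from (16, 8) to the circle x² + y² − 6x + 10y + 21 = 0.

2x − 3y = 8 and 3x − 2y = 32

A line y − (8) = m(x − (16)) is tangent when its distance from (3, −5) is √13:
[m·(−13) − (−13)]² = 13(m² + 1)
6m² − 13m + 6 = 0, so m = 2/3 or m = 3/2.
With m = 2/3: 2x − 3y = 8. With m = 3/2: 3x − 2y = 32.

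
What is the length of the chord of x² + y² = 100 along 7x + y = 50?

10√2

From the line, y = −7x + 50. Substituting:
50x² − 700x + 2400 = 0  ⟹  x² − 14x + 48 = 0
x = 8 or x = 6, giving (8, −6) and (6, 8).
|(8, −6) − (6, 8)| = √((2)² + (−14)²) = 10√2.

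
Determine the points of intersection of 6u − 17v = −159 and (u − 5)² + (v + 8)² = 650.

(−18, 3) and (16, 15)

From the line, v = (159 + 6u)/17. Substituting:
325u² + 650u − 93600 = 0  ⟹  u² + 2u − 288 = 0
u = 16 or u = −18, giving (16, 15) and (−18, 3).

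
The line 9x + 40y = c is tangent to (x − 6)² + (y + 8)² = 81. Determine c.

The line touches the circle iff its distance from (6, −8) is 9:
|9·6 + 40·(−8) − c| / √1681 = 9
|c − (−266)| = 9·41, so c = 103 or c = −635.

c = −635 or c = 103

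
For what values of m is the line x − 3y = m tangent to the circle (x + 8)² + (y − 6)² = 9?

For a tangent, require d(centre, line) = r = 3.
|1·(−8) − 3·6 − m| / √10 = 3
|m − (−26)| = 3√10.

m = −26 ± 3√10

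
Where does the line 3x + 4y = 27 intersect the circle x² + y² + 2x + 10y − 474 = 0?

From the line, y = (27 − 3x)/4. Substituting:
25x² − 250x − 5775 = 0  ⟹  x² − 10x − 231 = 0
x = 21 or x = −11, giving (21, −9) and (−11, 15).

(−11, 15) and (21, −9)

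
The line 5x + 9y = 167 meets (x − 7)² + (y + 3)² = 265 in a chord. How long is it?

√106

Express y = (167 − 5x)/9 and substitute into the circle:
106x² − 3074x + 20140 = 0  ⟹  x² − 29x + 190 = 0
x = 19 or x = 10, giving (19, 8) and (10, 13).
|(19, 8) − (10, 13)| = √((9)² + (−5)²) = √106.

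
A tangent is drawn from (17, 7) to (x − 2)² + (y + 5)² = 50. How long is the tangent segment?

√319

The centre is (2, −5) and r = 5√2. The square of the distance from P to the centre is 225 + 144 = 369.
The tangent meets the radius at right angles, so tangent² = |PO|² − r² = 369 − 50 = 319.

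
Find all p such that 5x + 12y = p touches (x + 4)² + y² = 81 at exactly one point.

For a tangent, require d(centre, line) = r = 9.
|5·(−4) + 12·0 − p| / √169 = 9
|p − (−20)| = 9·13, so p = 97 or p = −137.

p = −137 or p = 97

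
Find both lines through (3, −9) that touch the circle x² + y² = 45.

Write the tangent as mx − y + (−9 − m·(3)) = 0 and set its distance from the centre to 3√5:
[m·(−3) − (9)]² = 45(m² + 1)
2m² − 3m − 2 = 0, so m = −1/2 or m = 2.
Through (3, −9) these give x + 2y = −15 and 2x − y = 15.

x + 2y = −15 and 2x − y = 15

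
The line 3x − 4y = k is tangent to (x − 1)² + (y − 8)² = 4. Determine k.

k = −39 or k = −19

The line touches the circle iff its distance from (1, 8) is 2:
|3·1 − 4·8 − k| / √25 = 2
|k − (−29)| = 2·5, so k = −19 or k = −39.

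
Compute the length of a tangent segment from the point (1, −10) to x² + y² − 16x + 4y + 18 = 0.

Centre (8, −2), r² = 50. |PO|² = (−7)² + (−8)² = 113.
By the tangent–radius right angle, tangent length = √(|PO|² − r²) = √63 = 3√7.

3√7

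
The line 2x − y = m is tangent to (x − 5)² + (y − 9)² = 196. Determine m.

m = 1 ± 14√5

The line touches the circle iff its distance from (5, 9) is 14:
|2·5 − 1·9 − m| / √5 = 14
|m − (1)| = 14√5.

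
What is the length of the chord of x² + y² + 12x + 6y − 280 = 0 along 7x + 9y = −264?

Centre (−6, −3), r² = 325. Perpendicular distance d from centre to line = |195| / √130 = 195/√130.
Chord = 2√(r² − d²) = 2·√(65/2) = √130.

√130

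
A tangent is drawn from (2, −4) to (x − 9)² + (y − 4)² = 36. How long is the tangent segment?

√77

With centre O = (9, 4), |OP|² = 113 and r² = 36.
The tangent meets the radius at right angles, so tangent² = |PO|² − r² = 113 − 36 = 77.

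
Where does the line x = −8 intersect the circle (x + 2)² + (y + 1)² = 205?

The line gives x = −8. Substituting into the circle:
y² + 2y − 168 = 0
y = 12 or y = −14, giving (−8, 12) and (−8, −14).

(−8, −14) and (−8, 12)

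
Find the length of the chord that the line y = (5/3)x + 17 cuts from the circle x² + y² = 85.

Centre (0, 0), r² = 85. Perpendicular distance d from centre to line = |51| / √34 = 51/√34.
Half the chord is √(r² − d²) = √(17/2), so the full chord is √34.

√34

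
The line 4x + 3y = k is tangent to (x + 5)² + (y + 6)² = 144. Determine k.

Tangency holds when the distance from the centre (−5, −6) to the line equals the radius 12:
|4·(−5) + 3·(−6) − k| / √25 = 12
|k − (−38)| = 12·5, so k = 22 or k = −98.

k = −98 or k = 22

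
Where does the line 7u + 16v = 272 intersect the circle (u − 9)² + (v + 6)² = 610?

(0, 17) and (32, 3)

From the line, v = (272 − 7u)/16. Substituting:
305u² − 9760u = 0  ⟹  u² − 32u = 0
u = 32 or u = 0, giving (32, 3) and (0, 17).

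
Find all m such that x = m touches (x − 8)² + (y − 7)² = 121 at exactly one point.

m = −3 or m = 19

The line touches the circle iff its distance from (8, 7) is 11:
|1·8 + 0·7 − m| / √1 = 11
|m − (8)| = 11, so m = 19 or m = −3.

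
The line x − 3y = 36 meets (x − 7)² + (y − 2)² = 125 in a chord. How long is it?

√10

From the line, y = (−36 + x)/3. Substituting:
10x² − 210x + 1080 = 0  ⟹  x² − 21x + 108 = 0
x = 12 or x = 9, giving (12, −8) and (9, −9).
|(12, −8) − (9, −9)| = √((3)² + (1)²) = √10.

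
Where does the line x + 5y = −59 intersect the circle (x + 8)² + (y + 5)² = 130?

(−19, −8) and (1, −12)

Substitute y = (−59 − x)/5:
26x² + 468x − 494 = 0  ⟹  x² + 18x − 19 = 0
x = 1 or x = −19, giving (1, −12) and (−19, −8).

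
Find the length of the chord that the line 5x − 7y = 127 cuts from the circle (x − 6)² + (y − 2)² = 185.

Centre (6, 2), r² = 185. Perpendicular distance d from centre to line = |−111| / √74 = 111/√74.
Chord = 2√(r² − d²) = 2·√(37/2) = √74.

√74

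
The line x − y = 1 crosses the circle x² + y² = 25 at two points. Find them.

(−3, −4) and (4, 3)

Substitute y = x − 1:
2x² − 2x − 24 = 0  ⟹  x² − x − 12 = 0
x = 4 or x = −3, giving (4, 3) and (−3, −4).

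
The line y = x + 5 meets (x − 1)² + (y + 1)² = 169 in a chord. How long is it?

Express y = x + 5 and substitute into the circle:
2x² + 10x − 132 = 0  ⟹  x² + 5x − 66 = 0
x = 6 or x = −11, giving (6, 11) and (−11, −6).
Chord length = distance between (6, 11) and (−11, −6) = √578 = 17√2.

17√2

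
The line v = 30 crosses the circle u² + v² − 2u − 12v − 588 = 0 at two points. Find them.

From the line, v = 30. Substituting:
u² − 2u − 48 = 0
u = 8 or u = −6, giving (8, 30) and (−6, 30).

(−6, 30) and (8, 30)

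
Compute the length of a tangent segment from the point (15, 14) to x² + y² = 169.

6√7

Centre (0, 0), r² = 169. |PO|² = (15)² + (14)² = 421.
By the tangent–radius right angle, tangent length = √(|PO|² − r²) = √252 = 6√7.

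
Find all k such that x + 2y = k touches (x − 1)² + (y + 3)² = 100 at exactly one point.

Tangency holds when the distance from the centre (1, −3) to the line equals the radius 10:
|1·1 + 2·(−3) − k| / √5 = 10
|k − (−5)| = 10√5.

k = −5 ± 10√5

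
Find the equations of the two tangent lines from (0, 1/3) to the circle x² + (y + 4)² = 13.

Write the tangent as mx − y + (1/3 − m·(0)) = 0 and set its distance from the centre to √13:
(0m − (−13/3))² = 13(m² + 1)
9m² − 4 = 0, so m = −2/3 or m = 2/3.
With m = −2/3: 2x + 3y = 1. With m = 2/3: 2x − 3y = −1.

2x + 3y = 1 and 2x − 3y = −1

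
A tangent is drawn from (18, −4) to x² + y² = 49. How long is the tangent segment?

√291

The centre is (0, 0) and r = 7. The square of the distance from P to the centre is 324 + 16 = 340.
By the tangent–radius right angle, tangent length = √(|PO|² − r²) = √291.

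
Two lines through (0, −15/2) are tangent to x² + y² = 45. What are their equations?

x − 2y = 15 and x + 2y = −15

Let a tangent through (0, −15/2) have slope m. Its distance from (0, 0) must equal 3√5:
[m·(0) − (15/2)]² = 45(m² + 1)
4m² − 1 = 0, so m = 1/2 or m = −1/2.
With m = 1/2: x − 2y = 15. With m = −1/2: x + 2y = −15.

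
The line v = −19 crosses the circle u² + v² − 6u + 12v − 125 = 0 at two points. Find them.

From the line, v = −19. Substituting:
u² − 6u + 8 = 0
u = 4 or u = 2, giving (4, −19) and (2, −19).

(2, −19) and (4, −19)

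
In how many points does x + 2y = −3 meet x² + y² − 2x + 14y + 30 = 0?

1

Centre (1, −7), r² = 20. Distance² from centre to line = (−10)²/5 = 20.
Since d² = r², the line is tangent.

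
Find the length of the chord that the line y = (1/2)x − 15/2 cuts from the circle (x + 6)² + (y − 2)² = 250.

The distance from (−6, 2) to the line is 25/√5, and r² = 250.
Half the chord is √(r² − d²) = √(125), so the full chord is 10√5.

10√5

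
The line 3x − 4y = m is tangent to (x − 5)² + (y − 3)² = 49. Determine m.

The line touches the circle iff its distance from (5, 3) is 7:
|3·5 − 4·3 − m| / √25 = 7
|m − (3)| = 7·5, so m = 38 or m = −32.

m = −32 or m = 38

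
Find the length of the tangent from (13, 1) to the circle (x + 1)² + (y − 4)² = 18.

√187

The centre is (−1, 4) and r = 3√2. The square of the distance from P to the centre is 196 + 9 = 205.
Power of the point: PT² = |PO|² − r² = 187, so PT = √187.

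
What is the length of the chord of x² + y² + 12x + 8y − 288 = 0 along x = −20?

The line gives x = −20. Substituting into the circle:
y² + 8y − 128 = 0
y = 8 or y = −16, giving (−20, 8) and (−20, −16).
|(−20, 8) − (−20, −16)| = √((0)² + (24)²) = 24.

24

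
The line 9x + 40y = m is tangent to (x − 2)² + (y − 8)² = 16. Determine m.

The line touches the circle iff its distance from (2, 8) is 4:
|9·2 + 40·8 − m| / √1681 = 4
|m − (338)| = 4·41, so m = 502 or m = 174.

m = 174 or m = 502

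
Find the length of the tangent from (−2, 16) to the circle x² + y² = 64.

14

Centre (0, 0), r² = 64. |PO|² = (−2)² + (16)² = 260.
The tangent meets the radius at right angles, so tangent² = |PO|² − r² = 260 − 64 = 196.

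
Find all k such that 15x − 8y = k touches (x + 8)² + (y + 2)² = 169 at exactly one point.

For a tangent, require d(centre, line) = r = 13.
|15·(−8) − 8·(−2) − k| / √289 = 13
|k − (−104)| = 13·17, so k = 117 or k = −325.

k = −325 or k = 117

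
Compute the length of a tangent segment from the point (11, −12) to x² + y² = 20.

7√5

The centre is (0, 0) and r = 2√5. The square of the distance from P to the centre is 121 + 144 = 265.
Power of the point: PT² = |PO|² − r² = 245, so PT = 7√5.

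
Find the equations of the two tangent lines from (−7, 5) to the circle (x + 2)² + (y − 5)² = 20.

Write the tangent as mx − y + (5 − m·(−7)) = 0 and set its distance from the centre to 2√5:
[m·(5) − (0)]² = 20(m² + 1)
m² − 4 = 0, so m = 2 or m = −2.
With m = 2: 2x − y = −19. With m = −2: 2x + y = −9.

2x − y = −19 and 2x + y = −9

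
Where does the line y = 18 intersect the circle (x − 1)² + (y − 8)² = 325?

From the line, y = 18. Substituting:
x² − 2x − 224 = 0
x = 16 or x = −14, giving (16, 18) and (−14, 18).

(−14, 18) and (16, 18)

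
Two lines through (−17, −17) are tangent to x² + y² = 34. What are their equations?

Write the tangent as mx − y + (−17 − m·(−17)) = 0 and set its distance from the centre to √34:
[m·(17) − (17)]² = 34(m² + 1)
15m² − 34m + 15 = 0, so m = 3/5 or m = 5/3.
Through (−17, −17) these give 3x − 5y = 34 and 5x − 3y = −34.

3x − 5y = 34 and 5x − 3y = −34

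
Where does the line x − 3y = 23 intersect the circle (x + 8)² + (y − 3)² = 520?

From the line, y = (−23 + x)/3. Substituting:
10x² + 80x − 3080 = 0  ⟹  x² + 8x − 308 = 0
x = 14 or x = −22, giving (14, −3) and (−22, −15).

(−22, −15) and (14, −3)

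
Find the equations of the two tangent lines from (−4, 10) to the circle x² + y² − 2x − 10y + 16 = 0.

x + 3y = 26 and 3x + y = −2

Let a tangent through (−4, 10) have slope m. Its distance from (1, 5) must equal √10:
(5m − (−5))² = 10(m² + 1)
3m² + 10m + 3 = 0, so m = −1/3 or m = −3.
Through (−4, 10) these give x + 3y = 26 and 3x + y = −2.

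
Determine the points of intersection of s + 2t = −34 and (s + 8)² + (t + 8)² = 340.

From the line, t = (−34 − s)/2. Substituting:
5s² + 100s − 780 = 0  ⟹  s² + 20s − 156 = 0
s = 6 or s = −26, giving (6, −20) and (−26, −4).

(−26, −4) and (6, −20)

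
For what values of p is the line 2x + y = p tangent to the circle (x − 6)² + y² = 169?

p = 12 ± 13√5

For a tangent, require d(centre, line) = r = 13.
|2·6 + 1·0 − p| / √5 = 13
|p − (12)| = 13√5.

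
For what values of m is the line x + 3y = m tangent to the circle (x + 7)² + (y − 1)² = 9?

m = −4 ± 3√10

For a tangent, require d(centre, line) = r = 3.
|1·(−7) + 3·1 − m| / √10 = 3
|m − (−4)| = 3√10.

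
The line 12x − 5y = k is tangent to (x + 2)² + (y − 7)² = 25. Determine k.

k = −124 or k = 6

For a tangent, require d(centre, line) = r = 5.
|12·(−2) − 5·7 − k| / √169 = 5
|k − (−59)| = 5·13, so k = 6 or k = −124.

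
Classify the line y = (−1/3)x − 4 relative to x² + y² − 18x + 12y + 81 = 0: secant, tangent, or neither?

secant

Centre (9, −6), r² = 36. Distance² from centre to line = (3)²/10 = 9/10.
Since d² < r², the line cuts the circle twice.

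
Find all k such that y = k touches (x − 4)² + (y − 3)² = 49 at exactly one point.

For a tangent, require d(centre, line) = r = 7.
|0·4 + 1·3 − k| / √1 = 7
|k − (3)| = 7, so k = 10 or k = −4.

k = −4 or k = 10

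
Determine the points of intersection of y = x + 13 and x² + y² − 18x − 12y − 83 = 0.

Substitute y = x + 13:
2x² − 4x − 70 = 0  ⟹  x² − 2x − 35 = 0
x = 7 or x = −5, giving (7, 20) and (−5, 8).

(−5, 8) and (7, 20)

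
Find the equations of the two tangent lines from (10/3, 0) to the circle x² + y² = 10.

Let a tangent through (10/3, 0) have slope m. Its distance from (0, 0) must equal √10:
[m·(−10/3) − (0)]² = 10(m² + 1)
m² − 9 = 0, so m = 3 or m = −3.
Through (10/3, 0) these give 3x − y = 10 and 3x + y = 10.

3x − y = 10 and 3x + y = 10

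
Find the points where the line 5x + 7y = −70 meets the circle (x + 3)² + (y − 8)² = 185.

Substitute y = (−70 − 5x)/7:
74x² + 1554x + 7252 = 0  ⟹  x² + 21x + 98 = 0
x = −7 or x = −14, giving (−7, −5) and (−14, 0).

(−14, 0) and (−7, −5)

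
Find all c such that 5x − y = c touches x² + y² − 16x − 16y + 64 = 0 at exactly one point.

Tangency holds when the distance from the centre (8, 8) to the line equals the radius 8:
|5·8 − 1·8 − c| / √26 = 8
|c − (32)| = 8√26.

c = 32 ± 8√26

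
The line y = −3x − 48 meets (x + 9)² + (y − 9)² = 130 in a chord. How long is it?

4√10

Substitute y = −3x − 48:
10x² + 360x + 3200 = 0  ⟹  x² + 36x + 320 = 0
x = −16 or x = −20, giving (−16, 0) and (−20, 12).
Chord length = distance between (−16, 0) and (−20, 12) = √160 = 4√10.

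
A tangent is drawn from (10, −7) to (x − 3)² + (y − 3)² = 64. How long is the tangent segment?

The centre is (3, 3) and r = 8. The square of the distance from P to the centre is 49 + 100 = 149.
Power of the point: PT² = |PO|² − r² = 85, so PT = √85.

√85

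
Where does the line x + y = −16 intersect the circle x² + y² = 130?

(−9, −7) and (−7, −9)

Substitute y = −x − 16:
2x² + 32x + 126 = 0  ⟹  x² + 16x + 63 = 0
x = −7 or x = −9, giving (−7, −9) and (−9, −7).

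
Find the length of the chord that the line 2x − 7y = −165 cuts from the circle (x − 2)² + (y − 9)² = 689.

6√53

The distance from (2, 9) to the line is 106/√53, and r² = 689.
Chord = 2√(r² − d²) = 2·√(477) = 6√53.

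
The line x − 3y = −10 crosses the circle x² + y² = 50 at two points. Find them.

Express y = (10 + x)/3 and substitute into the circle:
10x² + 20x − 350 = 0  ⟹  x² + 2x − 35 = 0
x = 5 or x = −7, giving (5, 5) and (−7, 1).

(−7, 1) and (5, 5)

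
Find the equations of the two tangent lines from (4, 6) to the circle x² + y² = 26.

x − 5y = −26 and 5x + y = 26

A line y − (6) = m(x − (4)) is tangent when its distance from (0, 0) is √26:
(−4m − (−6))² = 26(m² + 1)
5m² + 24m − 5 = 0, so m = 1/5 or m = −5.
With m = 1/5: x − 5y = −26. With m = −5: 5x + y = 26.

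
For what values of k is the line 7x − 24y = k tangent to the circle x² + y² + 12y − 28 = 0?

k = −56 or k = 344

Tangency holds when the distance from the centre (0, −6) to the line equals the radius 8:
|7·0 − 24·(−6) − k| / √625 = 8
|k − (144)| = 8·25, so k = 344 or k = −56.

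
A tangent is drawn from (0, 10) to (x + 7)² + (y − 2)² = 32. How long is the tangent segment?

9

The centre is (−7, 2) and r = 4√2. The square of the distance from P to the centre is 49 + 64 = 113.
The tangent meets the radius at right angles, so tangent² = |PO|² − r² = 113 − 32 = 81.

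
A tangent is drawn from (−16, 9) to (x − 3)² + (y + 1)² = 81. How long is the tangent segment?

The centre is (3, −1) and r = 9. The square of the distance from P to the centre is 361 + 100 = 461.
The tangent meets the radius at right angles, so tangent² = |PO|² − r² = 461 − 81 = 380.

2√95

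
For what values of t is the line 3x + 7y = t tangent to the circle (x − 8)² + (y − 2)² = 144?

For a tangent, require d(centre, line) = r = 12.
|3·8 + 7·2 − t| / √58 = 12
|t − (38)| = 12√58.

t = 38 ± 12√58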